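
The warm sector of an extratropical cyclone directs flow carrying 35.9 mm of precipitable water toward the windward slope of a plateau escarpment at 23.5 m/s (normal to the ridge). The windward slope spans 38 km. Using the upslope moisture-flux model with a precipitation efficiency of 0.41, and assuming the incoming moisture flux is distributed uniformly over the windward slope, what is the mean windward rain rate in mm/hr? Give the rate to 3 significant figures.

R ≈ 32.8 mm/hr

Incoming column moisture flux per unit ridge length: F = V × PW = 23.5 × 35.9 = 843.65 mm·m/s.
Spread over the 38 km slope with efficiency ε = 0.41: R = ε·F/W = 0.41 × 843.65 / 38000 m = 9.103e-03 mm/s.
R = 9.103e-03 × 3600 = 32.8 mm/hr.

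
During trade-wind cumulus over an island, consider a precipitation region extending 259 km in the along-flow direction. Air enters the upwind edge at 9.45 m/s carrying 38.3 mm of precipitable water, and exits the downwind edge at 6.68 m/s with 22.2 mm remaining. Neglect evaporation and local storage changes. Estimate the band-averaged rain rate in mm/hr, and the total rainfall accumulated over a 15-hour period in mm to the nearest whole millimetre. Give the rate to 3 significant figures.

Column moisture flux per unit crosswind length is F = V × PW.
Inflow: F_in = 9.45 × 38.3 = 361.935 mm·m/s
Outflow: F_out = 6.68 × 22.2 = 148.296 mm·m/s
Steady-state rate R = (F_in − F_out)/L = (361.935 − 148.296) / 259000 m = 8.249e-04 mm/s.
R = 8.249e-04 × 3600 = 2.97 mm/hr.
Over 15 h: total = 2.97 × 15 = 44.55 ≈ 45 mm.

R ≈ 2.97 mm/hr; total ≈ 45 mm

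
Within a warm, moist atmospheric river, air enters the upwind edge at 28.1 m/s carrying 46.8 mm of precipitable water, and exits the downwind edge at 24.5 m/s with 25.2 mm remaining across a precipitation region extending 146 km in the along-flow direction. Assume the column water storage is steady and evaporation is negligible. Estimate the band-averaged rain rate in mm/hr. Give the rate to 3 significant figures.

Column moisture flux per unit crosswind length is F = V × PW.
Inflow: F_in = 28.1 × 46.8 = 1315.08 mm·m/s
Outflow: F_out = 24.5 × 25.2 = 617.4 mm·m/s
Steady-state rate R = (F_in − F_out)/L = (1315.08 − 617.4) / 146000 m = 4.779e-03 mm/s.
R = 4.779e-03 × 3600 = 17.2 mm/hr.

R ≈ 17.2 mm/hr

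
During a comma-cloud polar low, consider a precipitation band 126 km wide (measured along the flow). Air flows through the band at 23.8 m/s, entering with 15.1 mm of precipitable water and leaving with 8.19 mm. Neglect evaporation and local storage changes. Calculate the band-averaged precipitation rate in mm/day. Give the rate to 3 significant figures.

Column moisture flux per unit crosswind length is F = V × PW.
Inflow: F_in = 23.8 × 15.1 = 359.38 mm·m/s
Outflow: F_out = 23.8 × 8.19 = 194.922 mm·m/s
Steady-state rate R = (F_in − F_out)/L = (359.38 − 194.922) / 126000 m = 1.305e-03 mm/s.
R = 1.305e-03 × 3600 × 24 = 113 mm/day.

R ≈ 113 mm/day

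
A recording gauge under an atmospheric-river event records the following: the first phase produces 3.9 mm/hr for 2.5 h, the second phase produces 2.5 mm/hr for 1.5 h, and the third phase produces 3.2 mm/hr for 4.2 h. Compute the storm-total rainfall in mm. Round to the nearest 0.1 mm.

total ≈ 26.9 mm

Total = Σ Rᵢ Δtᵢ = 3.9 × 2.5 + 2.5 × 1.5 + 3.2 × 4.2
      = 9.75 + 3.75 + 13.44 = 26.9 mm.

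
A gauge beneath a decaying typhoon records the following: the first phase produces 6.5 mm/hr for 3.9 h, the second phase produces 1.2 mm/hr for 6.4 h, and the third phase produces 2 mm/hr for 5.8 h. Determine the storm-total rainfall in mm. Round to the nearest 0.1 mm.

total ≈ 44.6 mm

Total = Σ Rᵢ Δtᵢ = 6.5 × 3.9 + 1.2 × 6.4 + 2 × 5.8
      = 25.35 + 7.68 + 11.6 = 44.6 mm.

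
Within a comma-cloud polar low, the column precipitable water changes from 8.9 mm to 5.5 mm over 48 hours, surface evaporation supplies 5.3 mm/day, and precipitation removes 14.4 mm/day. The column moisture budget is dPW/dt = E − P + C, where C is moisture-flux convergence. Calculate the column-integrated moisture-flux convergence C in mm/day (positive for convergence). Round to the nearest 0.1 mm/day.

C ≈ 7.4 mm/day

dPW/dt = (5.5 − 8.9) mm / (48/24 day) = -1.700 mm/day.
C = dPW/dt − E + P = (-1.700) − 5.3 + 14.4 = 7.4 mm/day.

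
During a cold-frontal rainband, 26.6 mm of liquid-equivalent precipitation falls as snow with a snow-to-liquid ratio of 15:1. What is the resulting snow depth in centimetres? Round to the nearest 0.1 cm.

snow depth ≈ 39.9 cm

Snow depth = liquid × ratio = 26.6 mm × 15 = 399 mm = 39.9 cm.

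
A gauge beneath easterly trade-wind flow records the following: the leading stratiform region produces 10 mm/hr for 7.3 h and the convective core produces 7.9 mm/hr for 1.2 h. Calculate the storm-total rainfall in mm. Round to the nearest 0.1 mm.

total ≈ 82.5 mm

Total = Σ Rᵢ Δtᵢ = 10 × 7.3 + 7.9 × 1.2
      = 73 + 9.48 = 82.5 mm.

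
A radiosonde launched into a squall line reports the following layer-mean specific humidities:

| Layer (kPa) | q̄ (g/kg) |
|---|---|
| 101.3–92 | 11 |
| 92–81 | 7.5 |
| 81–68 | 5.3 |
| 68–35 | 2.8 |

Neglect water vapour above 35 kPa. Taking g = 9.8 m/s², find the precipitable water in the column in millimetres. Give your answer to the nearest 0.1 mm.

Precipitable water is the column-integrated vapour mass per unit area: PW = (1/g) Σ q̄ Δp, with q in kg/kg and Δp in Pa (1 kg/m² of water = 1 mm).
Layer 101.3–92 kPa: Δp = 93 hPa = 9300 Pa, q̄ = 0.011 kg/kg → 0.011 × 9300 / 9.8 = 10.44 mm
Layer 92–81 kPa: Δp = 110 hPa = 11000 Pa, q̄ = 0.0075 kg/kg → 0.0075 × 11000 / 9.8 = 8.42 mm
Layer 81–68 kPa: Δp = 130 hPa = 13000 Pa, q̄ = 0.0053 kg/kg → 0.0053 × 13000 / 9.8 = 7.03 mm
Layer 68–35 kPa: Δp = 330 hPa = 33000 Pa, q̄ = 0.0028 kg/kg → 0.0028 × 33000 / 9.8 = 9.43 mm
PW = 10.44 + 8.42 + 7.03 + 9.43 = 35.32 ≈ 35.3 mm.

PW ≈ 35.3 mm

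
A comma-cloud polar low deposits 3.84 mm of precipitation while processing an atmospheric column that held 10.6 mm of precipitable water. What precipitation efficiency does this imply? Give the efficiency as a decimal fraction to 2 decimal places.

ε ≈ 0.36

ε = precipitation / PW = 3.84 / 10.6 = 0.36.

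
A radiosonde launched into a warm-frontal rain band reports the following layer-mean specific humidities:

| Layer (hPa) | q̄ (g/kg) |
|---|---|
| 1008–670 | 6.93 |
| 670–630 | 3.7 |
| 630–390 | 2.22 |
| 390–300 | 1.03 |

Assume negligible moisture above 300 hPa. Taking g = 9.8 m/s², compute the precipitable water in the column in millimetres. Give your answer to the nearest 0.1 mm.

PW ≈ 31.8 mm

Precipitable water is the column-integrated vapour mass per unit area: PW = (1/g) Σ q̄ Δp, with q in kg/kg and Δp in Pa (1 kg/m² of water = 1 mm).
Layer 1008–670 hPa: Δp = 338 hPa = 33800 Pa, q̄ = 0.00693 kg/kg → 0.00693 × 33800 / 9.8 = 23.90 mm
Layer 670–630 hPa: Δp = 40 hPa = 4000 Pa, q̄ = 0.0037 kg/kg → 0.0037 × 4000 / 9.8 = 1.51 mm
Layer 630–390 hPa: Δp = 240 hPa = 24000 Pa, q̄ = 0.00222 kg/kg → 0.00222 × 24000 / 9.8 = 5.44 mm
Layer 390–300 hPa: Δp = 90 hPa = 9000 Pa, q̄ = 0.00103 kg/kg → 0.00103 × 9000 / 9.8 = 0.95 mm
PW = 23.90 + 1.51 + 5.44 + 0.95 = 31.80 ≈ 31.8 mm.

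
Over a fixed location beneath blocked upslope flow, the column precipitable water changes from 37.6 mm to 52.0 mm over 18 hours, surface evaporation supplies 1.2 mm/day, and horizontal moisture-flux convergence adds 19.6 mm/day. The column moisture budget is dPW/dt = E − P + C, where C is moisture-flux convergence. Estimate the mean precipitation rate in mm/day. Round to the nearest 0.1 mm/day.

P ≈ 1.6 mm/day

dPW/dt = (52.0 − 37.6) mm / (18/24 day) = +19.200 mm/day.
P = E + C − dPW/dt = 1.2 + (19.6) − (+19.200) = 1.6 mm/day.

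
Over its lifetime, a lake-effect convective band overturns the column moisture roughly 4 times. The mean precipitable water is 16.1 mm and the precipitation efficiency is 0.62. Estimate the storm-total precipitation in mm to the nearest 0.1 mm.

Each cycle deposits ε × PW = 0.62 × 16.1 = 9.982 mm.
Over 4 cycles: 4 × 9.982 = 39.9 mm.

precipitation ≈ 39.9 mm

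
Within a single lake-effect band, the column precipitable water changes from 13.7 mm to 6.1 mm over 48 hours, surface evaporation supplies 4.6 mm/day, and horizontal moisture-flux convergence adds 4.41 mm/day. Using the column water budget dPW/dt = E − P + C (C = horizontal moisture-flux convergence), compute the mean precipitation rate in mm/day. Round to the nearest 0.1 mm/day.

dPW/dt = (6.1 − 13.7) mm / (48/24 day) = -3.800 mm/day.
P = E + C − dPW/dt = 4.6 + (4.41) − (-3.800) = 12.8 mm/day.

P ≈ 12.8 mm/day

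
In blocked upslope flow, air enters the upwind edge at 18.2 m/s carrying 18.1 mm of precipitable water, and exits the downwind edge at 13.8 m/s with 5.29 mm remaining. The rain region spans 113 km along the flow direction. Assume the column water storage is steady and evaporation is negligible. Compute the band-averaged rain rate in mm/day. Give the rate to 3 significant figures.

R ≈ 196 mm/day

Column moisture flux per unit crosswind length is F = V × PW.
Inflow: F_in = 18.2 × 18.1 = 329.42 mm·m/s
Outflow: F_out = 13.8 × 5.29 = 73.002 mm·m/s
Steady-state rate R = (F_in − F_out)/L = (329.42 − 73.002) / 113000 m = 2.269e-03 mm/s.
R = 2.269e-03 × 3600 × 24 = 196 mm/day.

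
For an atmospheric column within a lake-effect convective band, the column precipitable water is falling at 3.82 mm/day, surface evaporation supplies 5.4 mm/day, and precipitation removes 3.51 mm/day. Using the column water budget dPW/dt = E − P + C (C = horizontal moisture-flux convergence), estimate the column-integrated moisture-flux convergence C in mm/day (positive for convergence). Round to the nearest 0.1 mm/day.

dPW/dt = -3.82 mm/day.
C = dPW/dt − E + P = (-3.82) − 5.4 + 3.51 = -5.7 mm/day.

C ≈ -5.7 mm/day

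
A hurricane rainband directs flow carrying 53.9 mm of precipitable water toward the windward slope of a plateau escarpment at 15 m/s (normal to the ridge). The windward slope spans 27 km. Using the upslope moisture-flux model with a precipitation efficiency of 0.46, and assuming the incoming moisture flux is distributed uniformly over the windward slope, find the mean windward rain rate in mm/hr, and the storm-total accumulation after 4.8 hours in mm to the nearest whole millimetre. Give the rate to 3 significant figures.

R ≈ 49.6 mm/hr; total ≈ 238 mm

Incoming column moisture flux per unit ridge length: F = V × PW = 15 × 53.9 = 808.5 mm·m/s.
Spread over the 27 km slope with efficiency ε = 0.46: R = ε·F/W = 0.46 × 808.5 / 27000 m = 1.377e-02 mm/s.
R = 1.377e-02 × 3600 = 49.6 mm/hr.
Over 4.8 h: total = 49.6 × 4.8 = 238.08 ≈ 238 mm.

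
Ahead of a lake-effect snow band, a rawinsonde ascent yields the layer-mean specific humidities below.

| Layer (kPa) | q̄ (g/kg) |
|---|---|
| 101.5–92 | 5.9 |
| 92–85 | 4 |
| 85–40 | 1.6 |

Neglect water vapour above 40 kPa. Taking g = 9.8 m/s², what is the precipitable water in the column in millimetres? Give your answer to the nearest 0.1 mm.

Precipitable water is the column-integrated vapour mass per unit area: PW = (1/g) Σ q̄ Δp, with q in kg/kg and Δp in Pa (1 kg/m² of water = 1 mm).
Layer 101.5–92 kPa: Δp = 95 hPa = 9500 Pa, q̄ = 0.0059 kg/kg → 0.0059 × 9500 / 9.8 = 5.72 mm
Layer 92–85 kPa: Δp = 70 hPa = 7000 Pa, q̄ = 0.004 kg/kg → 0.004 × 7000 / 9.8 = 2.86 mm
Layer 85–40 kPa: Δp = 450 hPa = 45000 Pa, q̄ = 0.0016 kg/kg → 0.0016 × 45000 / 9.8 = 7.35 mm
PW = 5.72 + 2.86 + 7.35 = 15.93 ≈ 15.9 mm.

PW ≈ 15.9 mm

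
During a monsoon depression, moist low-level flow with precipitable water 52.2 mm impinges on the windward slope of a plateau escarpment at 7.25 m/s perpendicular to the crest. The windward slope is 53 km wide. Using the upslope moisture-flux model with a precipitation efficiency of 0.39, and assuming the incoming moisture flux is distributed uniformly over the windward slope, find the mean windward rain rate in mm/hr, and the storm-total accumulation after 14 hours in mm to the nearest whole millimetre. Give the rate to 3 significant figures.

Incoming column moisture flux per unit ridge length: F = V × PW = 7.25 × 52.2 = 378.45 mm·m/s.
Spread over the 53 km slope with efficiency ε = 0.39: R = ε·F/W = 0.39 × 378.45 / 53000 m = 2.785e-03 mm/s.
R = 2.785e-03 × 3600 = 10.0 mm/hr.
Over 14 h: total = 10.0 × 14 = 140 mm.

R ≈ 10.0 mm/hr; total ≈ 140 mm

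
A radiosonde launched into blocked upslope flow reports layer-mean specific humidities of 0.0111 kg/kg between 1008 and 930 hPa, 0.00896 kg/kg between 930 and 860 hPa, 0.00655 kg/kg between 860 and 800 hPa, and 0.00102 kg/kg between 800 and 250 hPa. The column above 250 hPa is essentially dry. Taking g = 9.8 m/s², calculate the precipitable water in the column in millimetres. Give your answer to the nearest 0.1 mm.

PW ≈ 25.0 mm

Precipitable water is the column-integrated vapour mass per unit area: PW = (1/g) Σ q̄ Δp, with q in kg/kg and Δp in Pa (1 kg/m² of water = 1 mm).
Layer 1008–930 hPa: Δp = 78 hPa = 7800 Pa, q̄ = 0.0111 kg/kg → 0.0111 × 7800 / 9.8 = 8.83 mm
Layer 930–860 hPa: Δp = 70 hPa = 7000 Pa, q̄ = 0.00896 kg/kg → 0.00896 × 7000 / 9.8 = 6.40 mm
Layer 860–800 hPa: Δp = 60 hPa = 6000 Pa, q̄ = 0.00655 kg/kg → 0.00655 × 6000 / 9.8 = 4.01 mm
Layer 800–250 hPa: Δp = 550 hPa = 55000 Pa, q̄ = 0.00102 kg/kg → 0.00102 × 55000 / 9.8 = 5.72 mm
PW = 8.83 + 6.40 + 4.01 + 5.72 = 24.96 ≈ 25.0 mm.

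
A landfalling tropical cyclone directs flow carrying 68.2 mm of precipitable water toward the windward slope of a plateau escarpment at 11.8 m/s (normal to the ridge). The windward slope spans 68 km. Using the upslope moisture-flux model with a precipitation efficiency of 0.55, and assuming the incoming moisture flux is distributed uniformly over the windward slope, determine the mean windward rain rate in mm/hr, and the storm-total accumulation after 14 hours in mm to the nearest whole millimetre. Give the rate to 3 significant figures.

R ≈ 23.4 mm/hr; total ≈ 328 mm

Incoming column moisture flux per unit ridge length: F = V × PW = 11.8 × 68.2 = 804.76 mm·m/s.
Spread over the 68 km slope with efficiency ε = 0.55: R = ε·F/W = 0.55 × 804.76 / 68000 m = 6.509e-03 mm/s.
R = 6.509e-03 × 3600 = 23.4 mm/hr.
Over 14 h: total = 23.4 × 14 = 327.6 ≈ 328 mm.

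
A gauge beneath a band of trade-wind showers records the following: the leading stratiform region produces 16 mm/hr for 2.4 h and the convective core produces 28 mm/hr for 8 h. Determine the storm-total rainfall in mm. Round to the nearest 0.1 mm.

Total = Σ Rᵢ Δtᵢ = 16 × 2.4 + 28 × 8
      = 38.4 + 224 = 262.4 mm.

total ≈ 262.4 mm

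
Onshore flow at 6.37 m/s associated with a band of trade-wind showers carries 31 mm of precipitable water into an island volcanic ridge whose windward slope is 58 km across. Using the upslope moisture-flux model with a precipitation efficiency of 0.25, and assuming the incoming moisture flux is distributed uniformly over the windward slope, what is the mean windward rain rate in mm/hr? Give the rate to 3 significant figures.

R ≈ 3.06 mm/hr

Incoming column moisture flux per unit ridge length: F = V × PW = 6.37 × 31 = 197.47 mm·m/s.
Spread over the 58 km slope with efficiency ε = 0.25: R = ε·F/W = 0.25 × 197.47 / 58000 m = 8.512e-04 mm/s.
R = 8.512e-04 × 3600 = 3.06 mm/hr.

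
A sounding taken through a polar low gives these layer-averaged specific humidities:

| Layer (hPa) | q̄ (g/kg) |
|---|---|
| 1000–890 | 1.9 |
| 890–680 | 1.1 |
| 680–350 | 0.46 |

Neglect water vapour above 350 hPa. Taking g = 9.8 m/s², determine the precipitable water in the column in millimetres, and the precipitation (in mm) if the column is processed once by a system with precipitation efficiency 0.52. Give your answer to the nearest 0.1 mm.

Precipitable water is the column-integrated vapour mass per unit area: PW = (1/g) Σ q̄ Δp, with q in kg/kg and Δp in Pa (1 kg/m² of water = 1 mm).
Layer 1000–890 hPa: Δp = 110 hPa = 11000 Pa, q̄ = 0.0019 kg/kg → 0.0019 × 11000 / 9.8 = 2.13 mm
Layer 890–680 hPa: Δp = 210 hPa = 21000 Pa, q̄ = 0.0011 kg/kg → 0.0011 × 21000 / 9.8 = 2.36 mm
Layer 680–350 hPa: Δp = 330 hPa = 33000 Pa, q̄ = 0.00046 kg/kg → 0.00046 × 33000 / 9.8 = 1.55 mm
PW = 2.13 + 2.36 + 1.55 = 6.04 ≈ 6.0 mm.
Precipitation = ε × PW = 0.52 × 6.0 = 3.1 mm.

PW ≈ 6.0 mm; precipitation ≈ 3.1 mm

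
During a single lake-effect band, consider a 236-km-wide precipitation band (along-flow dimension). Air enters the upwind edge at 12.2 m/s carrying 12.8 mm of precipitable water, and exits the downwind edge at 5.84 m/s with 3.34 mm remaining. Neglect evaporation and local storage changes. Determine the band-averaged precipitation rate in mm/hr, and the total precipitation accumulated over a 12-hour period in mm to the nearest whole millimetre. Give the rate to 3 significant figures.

Column moisture flux per unit crosswind length is F = V × PW.
Inflow: F_in = 12.2 × 12.8 = 156.16 mm·m/s
Outflow: F_out = 5.84 × 3.34 = 19.5056 mm·m/s
Steady-state rate R = (F_in − F_out)/L = (156.16 − 19.5056) / 236000 m = 5.790e-04 mm/s.
R = 5.790e-04 × 3600 = 2.08 mm/hr.
Over 12 h: total = 2.08 × 12 = 24.96 ≈ 25 mm.

R ≈ 2.08 mm/hr; total ≈ 25 mm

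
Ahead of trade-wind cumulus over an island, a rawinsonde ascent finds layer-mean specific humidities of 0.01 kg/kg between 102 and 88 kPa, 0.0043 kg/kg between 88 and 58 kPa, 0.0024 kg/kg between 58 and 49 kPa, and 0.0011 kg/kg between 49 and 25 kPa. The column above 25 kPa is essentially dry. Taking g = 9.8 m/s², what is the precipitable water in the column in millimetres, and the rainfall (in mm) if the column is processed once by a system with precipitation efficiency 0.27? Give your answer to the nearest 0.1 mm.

Precipitable water is the column-integrated vapour mass per unit area: PW = (1/g) Σ q̄ Δp, with q in kg/kg and Δp in Pa (1 kg/m² of water = 1 mm).
Layer 102–88 kPa: Δp = 140 hPa = 14000 Pa, q̄ = 0.01 kg/kg → 0.01 × 14000 / 9.8 = 14.29 mm
Layer 88–58 kPa: Δp = 300 hPa = 30000 Pa, q̄ = 0.0043 kg/kg → 0.0043 × 30000 / 9.8 = 13.16 mm
Layer 58–49 kPa: Δp = 90 hPa = 9000 Pa, q̄ = 0.0024 kg/kg → 0.0024 × 9000 / 9.8 = 2.20 mm
Layer 49–25 kPa: Δp = 240 hPa = 24000 Pa, q̄ = 0.0011 kg/kg → 0.0011 × 24000 / 9.8 = 2.69 mm
PW = 14.29 + 13.16 + 2.20 + 2.69 = 32.34 ≈ 32.3 mm.
Rainfall = ε × PW = 0.27 × 32.3 = 8.7 mm.

PW ≈ 32.3 mm; rainfall ≈ 8.7 mm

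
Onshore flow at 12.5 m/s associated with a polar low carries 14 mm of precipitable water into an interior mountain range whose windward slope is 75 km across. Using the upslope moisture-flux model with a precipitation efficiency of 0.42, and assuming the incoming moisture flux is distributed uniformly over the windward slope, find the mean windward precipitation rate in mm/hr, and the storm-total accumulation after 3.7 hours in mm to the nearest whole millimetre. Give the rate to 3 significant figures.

R ≈ 3.53 mm/hr; total ≈ 13 mm

Incoming column moisture flux per unit ridge length: F = V × PW = 12.5 × 14 = 175 mm·m/s.
Spread over the 75 km slope with efficiency ε = 0.42: R = ε·F/W = 0.42 × 175 / 75000 m = 9.800e-04 mm/s.
R = 9.800e-04 × 3600 = 3.53 mm/hr.
Over 3.7 h: total = 3.53 × 3.7 = 13.061 ≈ 13 mm.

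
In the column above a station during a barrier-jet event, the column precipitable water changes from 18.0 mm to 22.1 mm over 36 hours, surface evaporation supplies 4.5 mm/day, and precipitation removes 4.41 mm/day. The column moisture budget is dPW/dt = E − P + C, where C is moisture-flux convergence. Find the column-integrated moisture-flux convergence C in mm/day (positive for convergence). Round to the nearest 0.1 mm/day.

dPW/dt = (22.1 − 18.0) mm / (36/24 day) = +2.733 mm/day.
C = dPW/dt − E + P = (+2.733) − 4.5 + 4.41 = 2.6 mm/day.

C ≈ 2.6 mm/day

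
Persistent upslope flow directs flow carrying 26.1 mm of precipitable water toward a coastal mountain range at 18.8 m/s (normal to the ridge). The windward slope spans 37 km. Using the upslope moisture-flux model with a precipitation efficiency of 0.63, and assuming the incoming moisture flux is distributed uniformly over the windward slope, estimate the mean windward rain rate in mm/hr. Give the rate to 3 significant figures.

Incoming column moisture flux per unit ridge length: F = V × PW = 18.8 × 26.1 = 490.68 mm·m/s.
Spread over the 37 km slope with efficiency ε = 0.63: R = ε·F/W = 0.63 × 490.68 / 37000 m = 8.355e-03 mm/s.
R = 8.355e-03 × 3600 = 30.1 mm/hr.

R ≈ 30.1 mm/hr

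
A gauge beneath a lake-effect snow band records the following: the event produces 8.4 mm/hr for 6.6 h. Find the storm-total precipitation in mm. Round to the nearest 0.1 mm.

Total = Σ Rᵢ Δtᵢ = 8.4 × 6.6
      = 55.44 = 55.4 mm.

total ≈ 55.4 mm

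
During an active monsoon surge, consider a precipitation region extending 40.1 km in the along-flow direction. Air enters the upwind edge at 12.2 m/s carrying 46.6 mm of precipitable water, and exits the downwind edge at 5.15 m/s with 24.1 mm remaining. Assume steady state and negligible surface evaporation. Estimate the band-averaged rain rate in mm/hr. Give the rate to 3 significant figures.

Column moisture flux per unit crosswind length is F = V × PW.
Inflow: F_in = 12.2 × 46.6 = 568.52 mm·m/s
Outflow: F_out = 5.15 × 24.1 = 124.115 mm·m/s
Steady-state rate R = (F_in − F_out)/L = (568.52 − 124.115) / 40100 m = 1.108e-02 mm/s.
R = 1.108e-02 × 3600 = 39.9 mm/hr.

R ≈ 39.9 mm/hr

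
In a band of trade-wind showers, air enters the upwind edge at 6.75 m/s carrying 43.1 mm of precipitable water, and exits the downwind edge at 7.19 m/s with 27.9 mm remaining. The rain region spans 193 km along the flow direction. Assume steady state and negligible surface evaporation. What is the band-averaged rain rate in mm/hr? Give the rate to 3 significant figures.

R ≈ 1.68 mm/hr

Column moisture flux per unit crosswind length is F = V × PW.
Inflow: F_in = 6.75 × 43.1 = 290.925 mm·m/s
Outflow: F_out = 7.19 × 27.9 = 200.601 mm·m/s
Steady-state rate R = (F_in − F_out)/L = (290.925 − 200.601) / 193000 m = 4.680e-04 mm/s.
R = 4.680e-04 × 3600 = 1.68 mm/hr.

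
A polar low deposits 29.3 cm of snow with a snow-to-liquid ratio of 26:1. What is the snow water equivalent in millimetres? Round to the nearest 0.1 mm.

SWE = snow depth / ratio = 29.3 cm / 26 = 1.127 cm = 11.3 mm.

SWE ≈ 11.3 mm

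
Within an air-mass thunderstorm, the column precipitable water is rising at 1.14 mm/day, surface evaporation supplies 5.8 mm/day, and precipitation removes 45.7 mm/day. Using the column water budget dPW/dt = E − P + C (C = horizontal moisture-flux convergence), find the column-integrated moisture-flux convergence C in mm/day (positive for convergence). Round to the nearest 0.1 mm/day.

dPW/dt = +1.14 mm/day.
C = dPW/dt − E + P = (+1.14) − 5.8 + 45.7 = 41.0 mm/day.

C ≈ 41.0 mm/day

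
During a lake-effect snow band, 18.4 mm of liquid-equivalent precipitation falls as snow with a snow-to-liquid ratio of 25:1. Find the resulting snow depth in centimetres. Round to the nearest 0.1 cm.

snow depth ≈ 46.0 cm

Snow depth = liquid × ratio = 18.4 mm × 25 = 460 mm = 46.0 cm.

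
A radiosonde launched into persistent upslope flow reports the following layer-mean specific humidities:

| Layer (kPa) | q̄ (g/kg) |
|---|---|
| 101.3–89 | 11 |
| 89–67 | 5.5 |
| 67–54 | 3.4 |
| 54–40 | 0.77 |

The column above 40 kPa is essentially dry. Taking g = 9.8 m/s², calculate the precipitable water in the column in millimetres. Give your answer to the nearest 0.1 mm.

Precipitable water is the column-integrated vapour mass per unit area: PW = (1/g) Σ q̄ Δp, with q in kg/kg and Δp in Pa (1 kg/m² of water = 1 mm).
Layer 101.3–89 kPa: Δp = 123 hPa = 12300 Pa, q̄ = 0.011 kg/kg → 0.011 × 12300 / 9.8 = 13.81 mm
Layer 89–67 kPa: Δp = 220 hPa = 22000 Pa, q̄ = 0.0055 kg/kg → 0.0055 × 22000 / 9.8 = 12.35 mm
Layer 67–54 kPa: Δp = 130 hPa = 13000 Pa, q̄ = 0.0034 kg/kg → 0.0034 × 13000 / 9.8 = 4.51 mm
Layer 54–40 kPa: Δp = 140 hPa = 14000 Pa, q̄ = 0.00077 kg/kg → 0.00077 × 14000 / 9.8 = 1.10 mm
PW = 13.81 + 12.35 + 4.51 + 1.10 = 31.77 ≈ 31.8 mm.

PW ≈ 31.8 mm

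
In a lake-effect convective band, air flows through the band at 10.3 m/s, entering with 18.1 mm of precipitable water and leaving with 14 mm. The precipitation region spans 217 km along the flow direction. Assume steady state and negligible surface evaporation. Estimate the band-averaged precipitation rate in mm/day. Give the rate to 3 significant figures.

R ≈ 16.8 mm/day

Column moisture flux per unit crosswind length is F = V × PW.
Inflow: F_in = 10.3 × 18.1 = 186.43 mm·m/s
Outflow: F_out = 10.3 × 14 = 144.2 mm·m/s
Steady-state rate R = (F_in − F_out)/L = (186.43 − 144.2) / 217000 m = 1.946e-04 mm/s.
R = 1.946e-04 × 3600 × 24 = 16.8 mm/day.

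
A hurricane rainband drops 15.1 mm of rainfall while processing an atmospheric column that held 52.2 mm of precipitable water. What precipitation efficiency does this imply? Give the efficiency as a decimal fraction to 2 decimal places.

ε ≈ 0.29

ε = rainfall / PW = 15.1 / 52.2 = 0.29.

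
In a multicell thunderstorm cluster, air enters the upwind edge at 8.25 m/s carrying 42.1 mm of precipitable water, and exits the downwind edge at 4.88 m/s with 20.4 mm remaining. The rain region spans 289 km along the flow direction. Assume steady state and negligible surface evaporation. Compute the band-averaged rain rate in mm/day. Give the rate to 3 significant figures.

R ≈ 74.1 mm/day

Column moisture flux per unit crosswind length is F = V × PW.
Inflow: F_in = 8.25 × 42.1 = 347.325 mm·m/s
Outflow: F_out = 4.88 × 20.4 = 99.552 mm·m/s
Steady-state rate R = (F_in − F_out)/L = (347.325 − 99.552) / 289000 m = 8.573e-04 mm/s.
R = 8.573e-04 × 3600 × 24 = 74.1 mm/day.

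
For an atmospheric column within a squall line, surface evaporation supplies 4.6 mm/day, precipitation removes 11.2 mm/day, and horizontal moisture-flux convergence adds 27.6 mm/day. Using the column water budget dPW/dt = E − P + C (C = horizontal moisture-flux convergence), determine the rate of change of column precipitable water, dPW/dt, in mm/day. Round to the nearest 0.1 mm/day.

dPW/dt = E − P + C = 4.6 − 11.2 + (27.6) = 21.0 mm/day.

dPW/dt ≈ 21.0 mm/day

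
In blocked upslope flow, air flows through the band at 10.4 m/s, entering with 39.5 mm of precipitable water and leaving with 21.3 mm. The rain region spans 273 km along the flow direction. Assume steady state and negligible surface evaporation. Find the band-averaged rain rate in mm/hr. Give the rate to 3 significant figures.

Column moisture flux per unit crosswind length is F = V × PW.
Inflow: F_in = 10.4 × 39.5 = 410.8 mm·m/s
Outflow: F_out = 10.4 × 21.3 = 221.52 mm·m/s
Steady-state rate R = (F_in − F_out)/L = (410.8 − 221.52) / 273000 m = 6.933e-04 mm/s.
R = 6.933e-04 × 3600 = 2.50 mm/hr.

R ≈ 2.50 mm/hr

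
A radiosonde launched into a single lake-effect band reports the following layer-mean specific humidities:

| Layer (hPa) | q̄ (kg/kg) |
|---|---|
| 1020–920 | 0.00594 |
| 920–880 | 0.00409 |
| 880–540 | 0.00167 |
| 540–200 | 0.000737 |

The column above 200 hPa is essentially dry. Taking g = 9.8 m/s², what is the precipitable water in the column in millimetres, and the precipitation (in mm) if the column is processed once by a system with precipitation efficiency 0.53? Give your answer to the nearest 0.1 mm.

PW ≈ 16.1 mm; precipitation ≈ 8.5 mm

Precipitable water is the column-integrated vapour mass per unit area: PW = (1/g) Σ q̄ Δp, with q in kg/kg and Δp in Pa (1 kg/m² of water = 1 mm).
Layer 1020–920 hPa: Δp = 100 hPa = 10000 Pa, q̄ = 0.00594 kg/kg → 0.00594 × 10000 / 9.8 = 6.06 mm
Layer 920–880 hPa: Δp = 40 hPa = 4000 Pa, q̄ = 0.00409 kg/kg → 0.00409 × 4000 / 9.8 = 1.67 mm
Layer 880–540 hPa: Δp = 340 hPa = 34000 Pa, q̄ = 0.00167 kg/kg → 0.00167 × 34000 / 9.8 = 5.79 mm
Layer 540–200 hPa: Δp = 340 hPa = 34000 Pa, q̄ = 0.000737 kg/kg → 0.000737 × 34000 / 9.8 = 2.56 mm
PW = 6.06 + 1.67 + 5.79 + 2.56 = 16.08 ≈ 16.1 mm.
Precipitation = ε × PW = 0.53 × 16.1 = 8.5 mm.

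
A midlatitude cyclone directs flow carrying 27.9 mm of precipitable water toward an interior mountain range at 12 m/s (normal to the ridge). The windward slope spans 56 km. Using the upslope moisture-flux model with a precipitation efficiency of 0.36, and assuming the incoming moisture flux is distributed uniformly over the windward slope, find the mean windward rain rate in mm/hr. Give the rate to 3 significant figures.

R ≈ 7.75 mm/hr

Incoming column moisture flux per unit ridge length: F = V × PW = 12 × 27.9 = 334.8 mm·m/s.
Spread over the 56 km slope with efficiency ε = 0.36: R = ε·F/W = 0.36 × 334.8 / 56000 m = 2.152e-03 mm/s.
R = 2.152e-03 × 3600 = 7.75 mm/hr.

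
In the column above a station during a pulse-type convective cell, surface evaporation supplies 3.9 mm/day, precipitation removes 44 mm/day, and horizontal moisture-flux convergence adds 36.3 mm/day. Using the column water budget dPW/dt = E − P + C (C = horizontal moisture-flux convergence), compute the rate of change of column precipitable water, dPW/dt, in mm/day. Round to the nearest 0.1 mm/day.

dPW/dt = E − P + C = 3.9 − 44 + (36.3) = -3.8 mm/day.

dPW/dt ≈ -3.8 mm/day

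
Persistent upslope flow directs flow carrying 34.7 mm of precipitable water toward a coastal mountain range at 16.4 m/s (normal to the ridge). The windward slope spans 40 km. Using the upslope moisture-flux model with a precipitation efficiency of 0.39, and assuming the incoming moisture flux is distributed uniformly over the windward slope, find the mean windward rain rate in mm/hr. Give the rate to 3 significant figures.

R ≈ 20.0 mm/hr

Incoming column moisture flux per unit ridge length: F = V × PW = 16.4 × 34.7 = 569.08 mm·m/s.
Spread over the 40 km slope with efficiency ε = 0.39: R = ε·F/W = 0.39 × 569.08 / 40000 m = 5.549e-03 mm/s.
R = 5.549e-03 × 3600 = 20.0 mm/hr.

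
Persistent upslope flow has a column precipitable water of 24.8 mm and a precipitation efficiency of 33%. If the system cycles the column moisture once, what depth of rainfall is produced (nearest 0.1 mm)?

rainfall ≈ 8.2 mm

Rainfall = ε × PW = 0.33 × 24.8 = 8.2 mm.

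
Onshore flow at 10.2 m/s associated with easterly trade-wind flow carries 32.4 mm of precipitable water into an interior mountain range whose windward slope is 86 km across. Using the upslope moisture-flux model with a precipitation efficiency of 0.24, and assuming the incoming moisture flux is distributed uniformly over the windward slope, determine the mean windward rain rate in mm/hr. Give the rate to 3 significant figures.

Incoming column moisture flux per unit ridge length: F = V × PW = 10.2 × 32.4 = 330.48 mm·m/s.
Spread over the 86 km slope with efficiency ε = 0.24: R = ε·F/W = 0.24 × 330.48 / 86000 m = 9.223e-04 mm/s.
R = 9.223e-04 × 3600 = 3.32 mm/hr.

R ≈ 3.32 mm/hr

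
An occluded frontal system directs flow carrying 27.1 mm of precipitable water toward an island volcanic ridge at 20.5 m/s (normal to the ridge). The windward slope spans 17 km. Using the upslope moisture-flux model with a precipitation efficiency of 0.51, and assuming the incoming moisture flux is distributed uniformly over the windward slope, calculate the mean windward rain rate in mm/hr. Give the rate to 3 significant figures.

Incoming column moisture flux per unit ridge length: F = V × PW = 20.5 × 27.1 = 555.55 mm·m/s.
Spread over the 17 km slope with efficiency ε = 0.51: R = ε·F/W = 0.51 × 555.55 / 17000 m = 1.667e-02 mm/s.
R = 1.667e-02 × 3600 = 60.0 mm/hr.

R ≈ 60.0 mm/hr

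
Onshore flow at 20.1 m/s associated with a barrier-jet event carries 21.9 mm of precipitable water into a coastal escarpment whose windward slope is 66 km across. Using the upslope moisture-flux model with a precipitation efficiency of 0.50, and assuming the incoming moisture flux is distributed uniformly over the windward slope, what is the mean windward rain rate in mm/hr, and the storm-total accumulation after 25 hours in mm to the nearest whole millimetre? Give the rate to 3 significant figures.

Incoming column moisture flux per unit ridge length: F = V × PW = 20.1 × 21.9 = 440.19 mm·m/s.
Spread over the 66 km slope with efficiency ε = 0.50: R = ε·F/W = 0.50 × 440.19 / 66000 m = 3.335e-03 mm/s.
R = 3.335e-03 × 3600 = 12.0 mm/hr.
Over 25 h: total = 12.0 × 25 = 300 mm.

R ≈ 12.0 mm/hr; total ≈ 300 mm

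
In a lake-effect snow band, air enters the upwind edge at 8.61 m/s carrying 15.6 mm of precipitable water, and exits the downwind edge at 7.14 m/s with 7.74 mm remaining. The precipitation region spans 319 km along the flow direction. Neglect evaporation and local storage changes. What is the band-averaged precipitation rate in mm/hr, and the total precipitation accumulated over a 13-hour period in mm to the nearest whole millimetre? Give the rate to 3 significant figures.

Column moisture flux per unit crosswind length is F = V × PW.
Inflow: F_in = 8.61 × 15.6 = 134.316 mm·m/s
Outflow: F_out = 7.14 × 7.74 = 55.2636 mm·m/s
Steady-state rate R = (F_in − F_out)/L = (134.316 − 55.2636) / 319000 m = 2.478e-04 mm/s.
R = 2.478e-04 × 3600 = 0.892 mm/hr.
Over 13 h: total = 0.892 × 13 = 11.596 ≈ 12 mm.

R ≈ 0.892 mm/hr; total ≈ 12 mm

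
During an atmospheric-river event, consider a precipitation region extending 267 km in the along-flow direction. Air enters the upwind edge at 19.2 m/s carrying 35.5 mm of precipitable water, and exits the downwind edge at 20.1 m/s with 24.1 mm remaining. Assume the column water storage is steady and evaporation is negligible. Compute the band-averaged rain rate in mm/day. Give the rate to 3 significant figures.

Column moisture flux per unit crosswind length is F = V × PW.
Inflow: F_in = 19.2 × 35.5 = 681.6 mm·m/s
Outflow: F_out = 20.1 × 24.1 = 484.41 mm·m/s
Steady-state rate R = (F_in − F_out)/L = (681.6 − 484.41) / 267000 m = 7.385e-04 mm/s.
R = 7.385e-04 × 3600 × 24 = 63.8 mm/day.

R ≈ 63.8 mm/day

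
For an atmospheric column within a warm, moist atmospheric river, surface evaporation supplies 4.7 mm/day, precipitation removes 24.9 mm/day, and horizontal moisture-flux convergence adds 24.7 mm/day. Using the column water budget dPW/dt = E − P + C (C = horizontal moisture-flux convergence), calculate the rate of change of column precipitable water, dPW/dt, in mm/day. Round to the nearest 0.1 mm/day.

dPW/dt ≈ 4.5 mm/day

dPW/dt = E − P + C = 4.7 − 24.9 + (24.7) = 4.5 mm/day.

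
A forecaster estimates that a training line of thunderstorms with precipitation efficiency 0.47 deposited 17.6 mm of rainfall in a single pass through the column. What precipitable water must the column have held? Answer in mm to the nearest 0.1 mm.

PW = rainfall / ε = 17.6 / 0.47 = 37.4 mm.

PW ≈ 37.4 mm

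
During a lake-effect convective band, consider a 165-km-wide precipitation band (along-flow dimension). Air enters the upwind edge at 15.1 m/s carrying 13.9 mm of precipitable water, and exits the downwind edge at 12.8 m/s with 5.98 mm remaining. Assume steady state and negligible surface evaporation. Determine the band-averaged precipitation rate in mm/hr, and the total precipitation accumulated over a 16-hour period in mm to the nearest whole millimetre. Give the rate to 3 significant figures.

R ≈ 2.91 mm/hr; total ≈ 47 mm

Column moisture flux per unit crosswind length is F = V × PW.
Inflow: F_in = 15.1 × 13.9 = 209.89 mm·m/s
Outflow: F_out = 12.8 × 5.98 = 76.544 mm·m/s
Steady-state rate R = (F_in − F_out)/L = (209.89 − 76.544) / 165000 m = 8.082e-04 mm/s.
R = 8.082e-04 × 3600 = 2.91 mm/hr.
Over 16 h: total = 2.91 × 16 = 46.56 ≈ 47 mm.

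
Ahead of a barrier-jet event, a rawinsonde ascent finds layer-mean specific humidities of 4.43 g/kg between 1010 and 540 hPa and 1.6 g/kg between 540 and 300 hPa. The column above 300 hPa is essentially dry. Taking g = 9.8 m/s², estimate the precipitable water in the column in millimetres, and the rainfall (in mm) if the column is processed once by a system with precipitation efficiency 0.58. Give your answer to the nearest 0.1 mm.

Precipitable water is the column-integrated vapour mass per unit area: PW = (1/g) Σ q̄ Δp, with q in kg/kg and Δp in Pa (1 kg/m² of water = 1 mm).
Layer 1010–540 hPa: Δp = 470 hPa = 47000 Pa, q̄ = 0.00443 kg/kg → 0.00443 × 47000 / 9.8 = 21.25 mm
Layer 540–300 hPa: Δp = 240 hPa = 24000 Pa, q̄ = 0.0016 kg/kg → 0.0016 × 24000 / 9.8 = 3.92 mm
PW = 21.25 + 3.92 = 25.17 ≈ 25.2 mm.
Rainfall = ε × PW = 0.58 × 25.2 = 14.6 mm.

PW ≈ 25.2 mm; rainfall ≈ 14.6 mm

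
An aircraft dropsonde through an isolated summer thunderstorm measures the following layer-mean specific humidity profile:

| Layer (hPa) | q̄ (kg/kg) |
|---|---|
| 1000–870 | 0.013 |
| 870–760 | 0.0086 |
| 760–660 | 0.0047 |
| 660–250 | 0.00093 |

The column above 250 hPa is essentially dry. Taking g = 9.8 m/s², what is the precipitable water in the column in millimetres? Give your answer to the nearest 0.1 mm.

PW ≈ 35.6 mm

Precipitable water is the column-integrated vapour mass per unit area: PW = (1/g) Σ q̄ Δp, with q in kg/kg and Δp in Pa (1 kg/m² of water = 1 mm).
Layer 1000–870 hPa: Δp = 130 hPa = 13000 Pa, q̄ = 0.013 kg/kg → 0.013 × 13000 / 9.8 = 17.24 mm
Layer 870–760 hPa: Δp = 110 hPa = 11000 Pa, q̄ = 0.0086 kg/kg → 0.0086 × 11000 / 9.8 = 9.65 mm
Layer 760–660 hPa: Δp = 100 hPa = 10000 Pa, q̄ = 0.0047 kg/kg → 0.0047 × 10000 / 9.8 = 4.80 mm
Layer 660–250 hPa: Δp = 410 hPa = 41000 Pa, q̄ = 0.00093 kg/kg → 0.00093 × 41000 / 9.8 = 3.89 mm
PW = 17.24 + 9.65 + 4.80 + 3.89 = 35.58 ≈ 35.6 mm.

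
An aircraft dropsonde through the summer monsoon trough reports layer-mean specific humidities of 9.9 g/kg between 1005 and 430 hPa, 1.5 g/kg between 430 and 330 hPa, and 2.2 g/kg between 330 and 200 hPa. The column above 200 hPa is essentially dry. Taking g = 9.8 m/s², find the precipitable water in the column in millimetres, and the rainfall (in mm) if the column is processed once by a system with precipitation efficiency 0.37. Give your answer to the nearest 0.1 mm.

Precipitable water is the column-integrated vapour mass per unit area: PW = (1/g) Σ q̄ Δp, with q in kg/kg and Δp in Pa (1 kg/m² of water = 1 mm).
Layer 1005–430 hPa: Δp = 575 hPa = 57500 Pa, q̄ = 0.0099 kg/kg → 0.0099 × 57500 / 9.8 = 58.09 mm
Layer 430–330 hPa: Δp = 100 hPa = 10000 Pa, q̄ = 0.0015 kg/kg → 0.0015 × 10000 / 9.8 = 1.53 mm
Layer 330–200 hPa: Δp = 130 hPa = 13000 Pa, q̄ = 0.0022 kg/kg → 0.0022 × 13000 / 9.8 = 2.92 mm
PW = 58.09 + 1.53 + 2.92 = 62.54 ≈ 62.5 mm.
Rainfall = ε × PW = 0.37 × 62.5 = 23.1 mm.

PW ≈ 62.5 mm; rainfall ≈ 23.1 mm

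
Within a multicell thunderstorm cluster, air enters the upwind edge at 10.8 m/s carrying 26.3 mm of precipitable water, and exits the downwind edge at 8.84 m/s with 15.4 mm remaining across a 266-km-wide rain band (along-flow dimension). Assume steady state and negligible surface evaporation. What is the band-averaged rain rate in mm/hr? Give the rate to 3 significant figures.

Column moisture flux per unit crosswind length is F = V × PW.
Inflow: F_in = 10.8 × 26.3 = 284.04 mm·m/s
Outflow: F_out = 8.84 × 15.4 = 136.136 mm·m/s
Steady-state rate R = (F_in − F_out)/L = (284.04 − 136.136) / 266000 m = 5.560e-04 mm/s.
R = 5.560e-04 × 3600 = 2.00 mm/hr.

R ≈ 2.00 mm/hr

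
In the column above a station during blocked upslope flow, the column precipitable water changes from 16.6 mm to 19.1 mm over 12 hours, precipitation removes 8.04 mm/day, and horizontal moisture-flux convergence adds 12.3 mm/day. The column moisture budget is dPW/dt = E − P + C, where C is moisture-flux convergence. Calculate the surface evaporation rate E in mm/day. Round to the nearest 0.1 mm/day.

dPW/dt = (19.1 − 16.6) mm / (12/24 day) = +5.000 mm/day.
E = dPW/dt + P − C = (+5.000) + 8.04 − (12.3) = 0.7 mm/day.

E ≈ 0.7 mm/day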